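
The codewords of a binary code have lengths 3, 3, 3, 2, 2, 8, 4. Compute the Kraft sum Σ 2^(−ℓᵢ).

0.94140625

With common denominator 2^8 = 256: Σ 2^(−ℓᵢ) = 32/256 + 32/256 + 32/256 + 64/256 + 64/256 + 1/256 + 16/256 = 241/256 = 0.94140625.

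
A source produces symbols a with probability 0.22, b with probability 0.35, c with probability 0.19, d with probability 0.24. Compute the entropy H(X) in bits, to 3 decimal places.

1.960 bits

H = −Σ pᵢ log₂ pᵢ.
−0.22·log₂(0.22) = 0.4806
−0.35·log₂(0.35) = 0.5301
−0.19·log₂(0.19) = 0.4552
−0.24·log₂(0.24) = 0.4941
Sum ≈ 1.9600 → 1.960 bits.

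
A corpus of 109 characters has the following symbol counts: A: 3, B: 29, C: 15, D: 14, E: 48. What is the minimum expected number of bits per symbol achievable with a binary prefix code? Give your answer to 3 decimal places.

Probabilities are the counts divided by 109.
Repeatedly combine the two least-probable nodes; the expected code length is the sum of the merged weights.
merge 3/109 + 14/109 → 17/109
merge 15/109 + 17/109 → 32/109
merge 29/109 + 32/109 → 61/109
merge 48/109 + 61/109 → 1
L = 17/109 + 32/109 + 61/109 + 1 = 219/109 ≈ 2.009 bits/symbol.

2.009 bits/symbol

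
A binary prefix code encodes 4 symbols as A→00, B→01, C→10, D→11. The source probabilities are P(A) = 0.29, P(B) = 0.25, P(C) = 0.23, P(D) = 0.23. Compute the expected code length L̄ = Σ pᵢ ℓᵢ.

L̄ = Σ pᵢ·ℓᵢ = 0.29·2 + 0.25·2 + 0.23·2 + 0.23·2 = 2 bits/symbol.

2 bits/symbol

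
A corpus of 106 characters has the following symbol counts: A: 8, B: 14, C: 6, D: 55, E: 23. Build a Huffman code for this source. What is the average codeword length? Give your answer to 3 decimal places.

Probabilities are the counts divided by 106.
Repeatedly combine the two least-probable nodes; the expected code length is the sum of the merged weights.
merge 3/53 + 4/53 → 7/53
merge 7/53 + 7/53 → 14/53
merge 23/106 + 14/53 → 51/106
merge 51/106 + 55/106 → 1
L = 7/53 + 14/53 + 51/106 + 1 = 199/106 ≈ 1.877 bits/symbol.

1.877 bits/symbol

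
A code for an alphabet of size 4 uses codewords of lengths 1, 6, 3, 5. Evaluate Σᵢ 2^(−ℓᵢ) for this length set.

With common denominator 2^6 = 64: Σ 2^(−ℓᵢ) = 32/64 + 1/64 + 8/64 + 2/64 = 43/64 = 0.671875.

0.671875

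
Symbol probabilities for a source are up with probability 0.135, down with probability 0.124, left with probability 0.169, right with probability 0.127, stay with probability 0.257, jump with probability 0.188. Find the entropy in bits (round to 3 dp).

2.532 bits

H = −Σ pᵢ log₂ pᵢ.
−0.135·log₂(0.135) = 0.3900
−0.124·log₂(0.124) = 0.3734
−0.169·log₂(0.169) = 0.4335
−0.127·log₂(0.127) = 0.3781
−0.257·log₂(0.257) = 0.5038
−0.188·log₂(0.188) = 0.4533
Sum ≈ 2.5321 → 2.532 bits.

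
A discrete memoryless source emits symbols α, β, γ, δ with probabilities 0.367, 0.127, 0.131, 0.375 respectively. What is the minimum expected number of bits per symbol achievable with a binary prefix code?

1.883 bits/symbol

Repeatedly combine the two least-probable nodes; the expected code length is the sum of the merged weights.
merge 127/1000 + 131/1000 → 129/500
merge 129/500 + 367/1000 → 5/8
merge 3/8 + 5/8 → 1
L = 129/500 + 5/8 + 1 = 1883/1000 = 1.883 bits/symbol.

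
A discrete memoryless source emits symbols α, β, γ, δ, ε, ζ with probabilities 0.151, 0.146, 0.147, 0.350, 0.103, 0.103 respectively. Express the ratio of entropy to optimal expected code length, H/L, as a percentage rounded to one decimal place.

97.2%

Entropy H = −Σ p log₂ p ≈ 2.4294 bits.
Huffman merges: 103/1000+103/1000→103/500; 73/500+147/1000→293/1000; 151/1000+103/500→357/1000; 293/1000+7/20→643/1000; 357/1000+643/1000→1. L = 2499/1000 ≈ 2.4990.
Efficiency = H/L = 2.4294/2.4990 = 97.2%.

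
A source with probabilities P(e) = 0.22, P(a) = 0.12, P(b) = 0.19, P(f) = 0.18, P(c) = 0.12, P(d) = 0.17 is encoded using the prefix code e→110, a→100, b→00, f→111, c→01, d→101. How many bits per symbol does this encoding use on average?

L̄ = Σ pᵢ·ℓᵢ = 0.22·3 + 0.12·3 + 0.19·2 + 0.18·3 + 0.12·2 + 0.17·3 = 2.69 bits/symbol.

2.69 bits/symbol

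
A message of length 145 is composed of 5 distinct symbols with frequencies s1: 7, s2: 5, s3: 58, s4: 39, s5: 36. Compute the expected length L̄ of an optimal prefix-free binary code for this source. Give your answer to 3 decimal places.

Probabilities are the counts divided by 145.
Repeatedly combine the two least-probable nodes; the expected code length is the sum of the merged weights.
merge 1/29 + 7/145 → 12/145
merge 12/145 + 36/145 → 48/145
merge 39/145 + 48/145 → 3/5
merge 2/5 + 3/5 → 1
L = 12/145 + 48/145 + 3/5 + 1 = 292/145 ≈ 2.014 bits/symbol.

2.014 bits/symbol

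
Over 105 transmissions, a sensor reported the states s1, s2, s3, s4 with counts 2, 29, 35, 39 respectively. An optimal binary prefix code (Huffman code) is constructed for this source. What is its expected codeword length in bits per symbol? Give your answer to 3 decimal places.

1.924 bits/symbol

Probabilities are the counts divided by 105.
Repeatedly combine the two least-probable nodes; the expected code length is the sum of the merged weights.
merge 2/105 + 29/105 → 31/105
merge 31/105 + 1/3 → 22/35
merge 13/35 + 22/35 → 1
L = 31/105 + 22/35 + 1 = 202/105 ≈ 1.924 bits/symbol.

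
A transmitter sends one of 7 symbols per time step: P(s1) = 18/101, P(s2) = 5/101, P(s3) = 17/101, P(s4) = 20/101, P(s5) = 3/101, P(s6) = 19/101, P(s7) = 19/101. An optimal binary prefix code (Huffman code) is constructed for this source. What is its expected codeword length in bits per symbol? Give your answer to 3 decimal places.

Repeatedly combine the two least-probable nodes; the expected code length is the sum of the merged weights.
merge 3/101 + 5/101 → 8/101
merge 8/101 + 17/101 → 25/101
merge 18/101 + 19/101 → 37/101
merge 19/101 + 20/101 → 39/101
merge 25/101 + 37/101 → 62/101
merge 39/101 + 62/101 → 1
L = 8/101 + 25/101 + 37/101 + 39/101 + 62/101 + 1 = 272/101 ≈ 2.693 bits/symbol.

2.693 bits/symbol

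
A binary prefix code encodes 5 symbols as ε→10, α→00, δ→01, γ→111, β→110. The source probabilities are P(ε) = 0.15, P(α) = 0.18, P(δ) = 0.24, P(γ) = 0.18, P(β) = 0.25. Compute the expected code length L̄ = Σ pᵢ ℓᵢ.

2.43 bits/symbol

L̄ = Σ pᵢ·ℓᵢ = 0.15·2 + 0.18·2 + 0.24·2 + 0.18·3 + 0.25·3 = 2.43 bits/symbol.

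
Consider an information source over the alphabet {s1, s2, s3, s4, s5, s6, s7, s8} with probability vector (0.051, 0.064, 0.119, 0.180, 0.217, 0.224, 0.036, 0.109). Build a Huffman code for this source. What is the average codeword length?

2.797 bits/symbol

Repeatedly combine the two least-probable nodes; the expected code length is the sum of the merged weights.
merge 9/250 + 51/1000 → 87/1000
merge 8/125 + 87/1000 → 151/1000
merge 109/1000 + 119/1000 → 57/250
merge 151/1000 + 9/50 → 331/1000
merge 217/1000 + 28/125 → 441/1000
merge 57/250 + 331/1000 → 559/1000
merge 441/1000 + 559/1000 → 1
L = 87/1000 + 151/1000 + 57/250 + 331/1000 + 441/1000 + 559/1000 + 1 = 2797/1000 = 2.797 bits/symbol.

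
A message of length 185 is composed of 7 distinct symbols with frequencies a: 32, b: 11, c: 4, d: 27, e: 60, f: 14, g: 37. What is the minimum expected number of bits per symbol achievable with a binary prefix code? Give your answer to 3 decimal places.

Probabilities are the counts divided by 185.
Repeatedly combine the two least-probable nodes; the expected code length is the sum of the merged weights.
merge 4/185 + 11/185 → 3/37
merge 14/185 + 3/37 → 29/185
merge 27/185 + 29/185 → 56/185
merge 32/185 + 1/5 → 69/185
merge 56/185 + 12/37 → 116/185
merge 69/185 + 116/185 → 1
L = 3/37 + 29/185 + 56/185 + 69/185 + 116/185 + 1 = 94/37 ≈ 2.541 bits/symbol.

2.541 bits/symbol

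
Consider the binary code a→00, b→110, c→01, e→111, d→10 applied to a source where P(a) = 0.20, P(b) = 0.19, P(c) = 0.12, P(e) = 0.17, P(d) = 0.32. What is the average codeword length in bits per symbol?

L̄ = Σ pᵢ·ℓᵢ = 0.20·2 + 0.19·3 + 0.12·2 + 0.17·3 + 0.32·2 = 2.36 bits/symbol.

2.36 bits/symbol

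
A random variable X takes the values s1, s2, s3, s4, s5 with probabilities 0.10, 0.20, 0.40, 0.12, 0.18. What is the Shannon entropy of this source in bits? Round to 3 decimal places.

H = −Σ pᵢ log₂ pᵢ.
−0.10·log₂(0.10) = 0.3322
−0.20·log₂(0.20) = 0.4644
−0.40·log₂(0.40) = 0.5288
−0.12·log₂(0.12) = 0.3671
−0.18·log₂(0.18) = 0.4453
Sum ≈ 2.1377 → 2.138 bits.

2.138 bits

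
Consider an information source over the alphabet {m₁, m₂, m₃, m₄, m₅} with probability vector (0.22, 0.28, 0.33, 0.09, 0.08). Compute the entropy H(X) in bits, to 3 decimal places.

H = −Σ pᵢ log₂ pᵢ.
−0.22·log₂(0.22) = 0.4806
−0.28·log₂(0.28) = 0.5142
−0.33·log₂(0.33) = 0.5278
−0.09·log₂(0.09) = 0.3127
−0.08·log₂(0.08) = 0.2915
Sum ≈ 2.1268 → 2.127 bits.

2.127 bits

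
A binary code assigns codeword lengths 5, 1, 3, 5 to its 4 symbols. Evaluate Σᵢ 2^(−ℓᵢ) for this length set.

With common denominator 2^5 = 32: Σ 2^(−ℓᵢ) = 1/32 + 16/32 + 4/32 + 1/32 = 22/32 = 0.6875.

0.6875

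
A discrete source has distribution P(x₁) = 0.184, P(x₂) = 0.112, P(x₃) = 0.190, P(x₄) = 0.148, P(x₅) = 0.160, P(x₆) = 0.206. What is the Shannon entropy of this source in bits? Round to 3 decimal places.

H = −Σ pᵢ log₂ pᵢ.
−0.184·log₂(0.184) = 0.4494
−0.112·log₂(0.112) = 0.3537
−0.190·log₂(0.190) = 0.4552
−0.148·log₂(0.148) = 0.4079
−0.160·log₂(0.160) = 0.4230
−0.206·log₂(0.206) = 0.4695
Sum ≈ 2.5588 → 2.559 bits.

2.559 bits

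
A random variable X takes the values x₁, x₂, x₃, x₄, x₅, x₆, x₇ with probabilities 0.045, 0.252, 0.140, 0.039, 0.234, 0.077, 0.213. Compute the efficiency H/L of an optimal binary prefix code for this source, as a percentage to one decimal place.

99.5%

Entropy H = −Σ p log₂ p ≈ 2.5324 bits.
Huffman merges: 39/1000+9/200→21/250; 77/1000+21/250→161/1000; 7/50+161/1000→301/1000; 213/1000+117/500→447/1000; 63/250+301/1000→553/1000; 447/1000+553/1000→1. L = 1273/500 ≈ 2.5460.
Efficiency = H/L = 2.5324/2.5460 = 99.5%.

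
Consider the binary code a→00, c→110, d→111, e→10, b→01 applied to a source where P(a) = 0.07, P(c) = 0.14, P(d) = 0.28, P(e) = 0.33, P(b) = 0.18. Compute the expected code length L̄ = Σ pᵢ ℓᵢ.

2.42 bits/symbol

L̄ = Σ pᵢ·ℓᵢ = 0.07·2 + 0.14·3 + 0.28·3 + 0.33·2 + 0.18·2 = 2.42 bits/symbol.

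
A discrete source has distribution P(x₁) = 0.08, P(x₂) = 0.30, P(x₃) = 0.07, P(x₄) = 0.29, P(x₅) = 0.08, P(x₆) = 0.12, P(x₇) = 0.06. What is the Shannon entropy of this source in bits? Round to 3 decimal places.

2.501 bits

H = −Σ pᵢ log₂ pᵢ.
−0.08·log₂(0.08) = 0.2915
−0.30·log₂(0.30) = 0.5211
−0.07·log₂(0.07) = 0.2686
−0.29·log₂(0.29) = 0.5179
−0.08·log₂(0.08) = 0.2915
−0.12·log₂(0.12) = 0.3671
−0.06·log₂(0.06) = 0.2435
Sum ≈ 2.5012 → 2.501 bits.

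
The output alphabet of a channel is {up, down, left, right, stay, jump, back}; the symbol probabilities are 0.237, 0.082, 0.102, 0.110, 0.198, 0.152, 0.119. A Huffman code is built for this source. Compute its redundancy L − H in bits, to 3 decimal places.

Entropy H = −Σ p log₂ p ≈ 2.7155 bits.
Huffman merges: 41/500+51/500→23/125; 11/100+119/1000→229/1000; 19/125+23/125→42/125; 99/500+229/1000→427/1000; 237/1000+42/125→573/1000; 427/1000+573/1000→1. L = 2749/1000 ≈ 2.7490.
L − H = 2.7490 − 2.7155 = 0.033 bits.

0.033 bits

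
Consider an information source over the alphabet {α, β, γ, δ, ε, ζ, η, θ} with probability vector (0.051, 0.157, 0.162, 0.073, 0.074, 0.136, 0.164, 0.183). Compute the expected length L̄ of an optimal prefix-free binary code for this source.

2.941 bits/symbol

Repeatedly combine the two least-probable nodes; the expected code length is the sum of the merged weights.
merge 51/1000 + 73/1000 → 31/250
merge 37/500 + 31/250 → 99/500
merge 17/125 + 157/1000 → 293/1000
merge 81/500 + 41/250 → 163/500
merge 183/1000 + 99/500 → 381/1000
merge 293/1000 + 163/500 → 619/1000
merge 381/1000 + 619/1000 → 1
L = 31/250 + 99/500 + 293/1000 + 163/500 + 381/1000 + 619/1000 + 1 = 2941/1000 = 2.941 bits/symbol.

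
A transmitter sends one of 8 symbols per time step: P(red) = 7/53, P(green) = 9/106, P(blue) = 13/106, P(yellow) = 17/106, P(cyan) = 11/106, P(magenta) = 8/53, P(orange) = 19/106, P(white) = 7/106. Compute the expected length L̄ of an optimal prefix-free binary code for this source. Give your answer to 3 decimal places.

2.972 bits/symbol

Repeatedly combine the two least-probable nodes; the expected code length is the sum of the merged weights.
merge 7/106 + 9/106 → 8/53
merge 11/106 + 13/106 → 12/53
merge 7/53 + 8/53 → 15/53
merge 8/53 + 17/106 → 33/106
merge 19/106 + 12/53 → 43/106
merge 15/53 + 33/106 → 63/106
merge 43/106 + 63/106 → 1
L = 8/53 + 12/53 + 15/53 + 33/106 + 43/106 + 63/106 + 1 = 315/106 ≈ 2.972 bits/symbol.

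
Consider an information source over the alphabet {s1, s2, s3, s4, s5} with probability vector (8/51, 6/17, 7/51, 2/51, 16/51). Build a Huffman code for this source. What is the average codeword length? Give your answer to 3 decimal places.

2.157 bits/symbol

Repeatedly combine the two least-probable nodes; the expected code length is the sum of the merged weights.
merge 2/51 + 7/51 → 3/17
merge 8/51 + 3/17 → 1/3
merge 16/51 + 1/3 → 11/17
merge 6/17 + 11/17 → 1
L = 3/17 + 1/3 + 11/17 + 1 = 110/51 ≈ 2.157 bits/symbol.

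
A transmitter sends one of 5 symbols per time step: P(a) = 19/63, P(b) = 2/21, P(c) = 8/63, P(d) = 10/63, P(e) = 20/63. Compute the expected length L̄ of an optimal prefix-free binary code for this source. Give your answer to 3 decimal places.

Repeatedly combine the two least-probable nodes; the expected code length is the sum of the merged weights.
merge 2/21 + 8/63 → 2/9
merge 10/63 + 2/9 → 8/21
merge 19/63 + 20/63 → 13/21
merge 8/21 + 13/21 → 1
L = 2/9 + 8/21 + 13/21 + 1 = 20/9 ≈ 2.222 bits/symbol.

2.222 bits/symbol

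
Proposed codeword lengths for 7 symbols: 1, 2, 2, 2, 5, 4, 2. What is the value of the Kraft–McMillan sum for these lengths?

1.59375

With common denominator 2^5 = 32: Σ 2^(−ℓᵢ) = 16/32 + 8/32 + 8/32 + 8/32 + 1/32 + 2/32 + 8/32 = 51/32 = 1.59375.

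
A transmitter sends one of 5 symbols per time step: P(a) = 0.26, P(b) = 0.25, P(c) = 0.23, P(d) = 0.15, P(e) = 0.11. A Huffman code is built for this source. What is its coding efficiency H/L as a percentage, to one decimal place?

Entropy H = −Σ p log₂ p ≈ 2.2538 bits.
Huffman merges: 11/100+3/20→13/50; 23/100+1/4→12/25; 13/50+13/50→13/25; 12/25+13/25→1. L = 113/50 ≈ 2.2600.
Efficiency = H/L = 2.2538/2.2600 = 99.7%.

99.7%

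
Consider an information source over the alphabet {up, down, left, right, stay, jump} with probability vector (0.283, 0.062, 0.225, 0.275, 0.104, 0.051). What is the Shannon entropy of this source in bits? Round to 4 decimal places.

H = −Σ pᵢ log₂ pᵢ.
−0.283·log₂(0.283) = 0.5154
−0.062·log₂(0.062) = 0.2487
−0.225·log₂(0.225) = 0.4842
−0.275·log₂(0.275) = 0.5122
−0.104·log₂(0.104) = 0.3396
−0.051·log₂(0.051) = 0.2190
Sum ≈ 2.3190 → 2.3190 bits.

2.3190 bits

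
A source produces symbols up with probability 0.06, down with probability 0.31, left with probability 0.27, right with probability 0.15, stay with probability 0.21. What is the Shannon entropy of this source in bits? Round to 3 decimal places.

2.161 bits

H = −Σ pᵢ log₂ pᵢ.
−0.06·log₂(0.06) = 0.2435
−0.31·log₂(0.31) = 0.5238
−0.27·log₂(0.27) = 0.5100
−0.15·log₂(0.15) = 0.4105
−0.21·log₂(0.21) = 0.4728
Sum ≈ 2.1607 → 2.161 bits.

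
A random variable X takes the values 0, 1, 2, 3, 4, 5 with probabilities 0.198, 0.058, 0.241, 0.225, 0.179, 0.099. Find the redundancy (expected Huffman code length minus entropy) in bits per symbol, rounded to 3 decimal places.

Entropy H = −Σ p log₂ p ≈ 2.4544 bits.
Huffman merges: 29/500+99/1000→157/1000; 157/1000+179/1000→42/125; 99/500+9/40→423/1000; 241/1000+42/125→577/1000; 423/1000+577/1000→1. L = 2493/1000 ≈ 2.4930.
L − H = 2.4930 − 2.4544 = 0.039 bits.

0.039 bits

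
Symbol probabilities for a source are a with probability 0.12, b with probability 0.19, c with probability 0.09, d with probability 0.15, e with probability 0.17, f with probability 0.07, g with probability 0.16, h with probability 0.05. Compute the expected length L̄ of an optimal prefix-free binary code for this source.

2.93 bits/symbol

Repeatedly combine the two least-probable nodes; the expected code length is the sum of the merged weights.
merge 1/20 + 7/100 → 3/25
merge 9/100 + 3/25 → 21/100
merge 3/25 + 3/20 → 27/100
merge 4/25 + 17/100 → 33/100
merge 19/100 + 21/100 → 2/5
merge 27/100 + 33/100 → 3/5
merge 2/5 + 3/5 → 1
L = 3/25 + 21/100 + 27/100 + 33/100 + 2/5 + 3/5 + 1 = 293/100 = 2.93 bits/symbol.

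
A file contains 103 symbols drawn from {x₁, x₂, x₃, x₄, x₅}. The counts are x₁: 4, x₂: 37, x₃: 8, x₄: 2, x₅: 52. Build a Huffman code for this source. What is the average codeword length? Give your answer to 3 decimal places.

1.689 bits/symbol

Probabilities are the counts divided by 103.
Repeatedly combine the two least-probable nodes; the expected code length is the sum of the merged weights.
merge 2/103 + 4/103 → 6/103
merge 6/103 + 8/103 → 14/103
merge 14/103 + 37/103 → 51/103
merge 51/103 + 52/103 → 1
L = 6/103 + 14/103 + 51/103 + 1 = 174/103 ≈ 1.689 bits/symbol.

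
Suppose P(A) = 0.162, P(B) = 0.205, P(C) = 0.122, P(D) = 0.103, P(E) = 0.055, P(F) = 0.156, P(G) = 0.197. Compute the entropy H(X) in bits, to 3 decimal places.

2.712 bits

H = −Σ pᵢ log₂ pᵢ.
−0.162·log₂(0.162) = 0.4254
−0.205·log₂(0.205) = 0.4687
−0.122·log₂(0.122) = 0.3703
−0.103·log₂(0.103) = 0.3378
−0.055·log₂(0.055) = 0.2301
−0.156·log₂(0.156) = 0.4181
−0.197·log₂(0.197) = 0.4617
Sum ≈ 2.7121 → 2.712 bits.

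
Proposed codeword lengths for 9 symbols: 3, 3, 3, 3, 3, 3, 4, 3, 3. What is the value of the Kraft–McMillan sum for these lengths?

1.0625

With common denominator 2^4 = 16: Σ 2^(−ℓᵢ) = 2/16 + 2/16 + 2/16 + 2/16 + 2/16 + 2/16 + 1/16 + 2/16 + 2/16 = 17/16 = 1.0625.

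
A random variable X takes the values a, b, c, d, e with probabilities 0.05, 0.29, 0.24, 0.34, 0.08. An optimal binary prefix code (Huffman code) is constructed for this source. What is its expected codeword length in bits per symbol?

Repeatedly combine the two least-probable nodes; the expected code length is the sum of the merged weights.
merge 1/20 + 2/25 → 13/100
merge 13/100 + 6/25 → 37/100
merge 29/100 + 17/50 → 63/100
merge 37/100 + 63/100 → 1
L = 13/100 + 37/100 + 63/100 + 1 = 213/100 = 2.13 bits/symbol.

2.13 bits/symbol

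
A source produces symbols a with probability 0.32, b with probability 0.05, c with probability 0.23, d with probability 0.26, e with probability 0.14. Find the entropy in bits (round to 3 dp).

H = −Σ pᵢ log₂ pᵢ.
−0.32·log₂(0.32) = 0.5260
−0.05·log₂(0.05) = 0.2161
−0.23·log₂(0.23) = 0.4877
−0.26·log₂(0.26) = 0.5053
−0.14·log₂(0.14) = 0.3971
Sum ≈ 2.1322 → 2.132 bits.

2.132 bits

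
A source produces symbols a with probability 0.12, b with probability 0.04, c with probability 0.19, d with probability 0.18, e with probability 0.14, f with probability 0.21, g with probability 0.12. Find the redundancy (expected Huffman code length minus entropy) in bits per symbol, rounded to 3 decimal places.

0.070 bits

Entropy H = −Σ p log₂ p ≈ 2.6904 bits.
Huffman merges: 1/25+3/25→4/25; 3/25+7/50→13/50; 4/25+9/50→17/50; 19/100+21/100→2/5; 13/50+17/50→3/5; 2/5+3/5→1. L = 69/25 ≈ 2.7600.
L − H = 2.7600 − 2.6904 = 0.070 bits.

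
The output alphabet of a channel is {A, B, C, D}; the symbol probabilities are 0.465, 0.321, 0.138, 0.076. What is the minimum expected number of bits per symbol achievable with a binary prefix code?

Repeatedly combine the two least-probable nodes; the expected code length is the sum of the merged weights.
merge 19/250 + 69/500 → 107/500
merge 107/500 + 321/1000 → 107/200
merge 93/200 + 107/200 → 1
L = 107/500 + 107/200 + 1 = 1749/1000 = 1.749 bits/symbol.

1.749 bits/symbol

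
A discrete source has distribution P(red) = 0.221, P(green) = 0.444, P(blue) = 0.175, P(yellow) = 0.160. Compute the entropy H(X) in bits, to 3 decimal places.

H = −Σ pᵢ log₂ pᵢ.
−0.221·log₂(0.221) = 0.4813
−0.444·log₂(0.444) = 0.5201
−0.175·log₂(0.175) = 0.4401
−0.160·log₂(0.160) = 0.4230
Sum ≈ 1.8645 → 1.864 bits.

1.864 bits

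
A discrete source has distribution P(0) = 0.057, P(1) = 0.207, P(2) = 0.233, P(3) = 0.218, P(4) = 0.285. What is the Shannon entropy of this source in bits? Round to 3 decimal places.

H = −Σ pᵢ log₂ pᵢ.
−0.057·log₂(0.057) = 0.2356
−0.207·log₂(0.207) = 0.4704
−0.233·log₂(0.233) = 0.4897
−0.218·log₂(0.218) = 0.4791
−0.285·log₂(0.285) = 0.5161
Sum ≈ 2.1908 → 2.191 bits.

2.191 bits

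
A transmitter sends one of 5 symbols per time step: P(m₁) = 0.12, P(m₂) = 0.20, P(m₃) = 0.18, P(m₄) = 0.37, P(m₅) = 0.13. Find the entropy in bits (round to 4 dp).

2.1901 bits

H = −Σ pᵢ log₂ pᵢ.
−0.12·log₂(0.12) = 0.3671
−0.20·log₂(0.20) = 0.4644
−0.18·log₂(0.18) = 0.4453
−0.37·log₂(0.37) = 0.5307
−0.13·log₂(0.13) = 0.3826
Sum ≈ 2.1901 → 2.1901 bits.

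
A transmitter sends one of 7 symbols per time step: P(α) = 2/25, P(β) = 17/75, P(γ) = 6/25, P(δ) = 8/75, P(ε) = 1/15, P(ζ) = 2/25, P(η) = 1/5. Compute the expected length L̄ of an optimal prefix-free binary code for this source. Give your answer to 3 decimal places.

Repeatedly combine the two least-probable nodes; the expected code length is the sum of the merged weights.
merge 1/15 + 2/25 → 11/75
merge 2/25 + 8/75 → 14/75
merge 11/75 + 14/75 → 1/3
merge 1/5 + 17/75 → 32/75
merge 6/25 + 1/3 → 43/75
merge 32/75 + 43/75 → 1
L = 11/75 + 14/75 + 1/3 + 32/75 + 43/75 + 1 = 8/3 ≈ 2.667 bits/symbol.

2.667 bits/symbol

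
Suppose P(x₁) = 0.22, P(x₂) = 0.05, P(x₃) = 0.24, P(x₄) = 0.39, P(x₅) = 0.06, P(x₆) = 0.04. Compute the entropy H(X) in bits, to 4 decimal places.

H = −Σ pᵢ log₂ pᵢ.
−0.22·log₂(0.22) = 0.4806
−0.05·log₂(0.05) = 0.2161
−0.24·log₂(0.24) = 0.4941
−0.39·log₂(0.39) = 0.5298
−0.06·log₂(0.06) = 0.2435
−0.04·log₂(0.04) = 0.1858
Sum ≈ 2.1499 → 2.1499 bits.

2.1499 bits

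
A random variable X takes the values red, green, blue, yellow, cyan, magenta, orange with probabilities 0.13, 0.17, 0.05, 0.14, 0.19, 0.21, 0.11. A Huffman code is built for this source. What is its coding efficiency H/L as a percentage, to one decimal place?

Entropy H = −Σ p log₂ p ≈ 2.7088 bits.
Huffman merges: 1/20+11/100→4/25; 13/100+7/50→27/100; 4/25+17/100→33/100; 19/100+21/100→2/5; 27/100+33/100→3/5; 2/5+3/5→1. L = 69/25 ≈ 2.7600.
Efficiency = H/L = 2.7088/2.7600 = 98.1%.

98.1%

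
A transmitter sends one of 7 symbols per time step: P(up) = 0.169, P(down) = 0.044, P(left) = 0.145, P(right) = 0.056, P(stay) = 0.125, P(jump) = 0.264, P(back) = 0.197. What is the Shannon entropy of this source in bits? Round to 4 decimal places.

2.6125 bits

H = −Σ pᵢ log₂ pᵢ.
−0.169·log₂(0.169) = 0.4335
−0.044·log₂(0.044) = 0.1983
−0.145·log₂(0.145) = 0.4040
−0.056·log₂(0.056) = 0.2329
−0.125·log₂(0.125) = 0.3750
−0.264·log₂(0.264) = 0.5072
−0.197·log₂(0.197) = 0.4617
Sum ≈ 2.6125 → 2.6125 bits.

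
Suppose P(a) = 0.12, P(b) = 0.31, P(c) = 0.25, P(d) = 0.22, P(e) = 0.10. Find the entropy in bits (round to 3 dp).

2.204 bits

H = −Σ pᵢ log₂ pᵢ.
−0.12·log₂(0.12) = 0.3671
−0.31·log₂(0.31) = 0.5238
−0.25·log₂(0.25) = 0.5000
−0.22·log₂(0.22) = 0.4806
−0.10·log₂(0.10) = 0.3322
Sum ≈ 2.2036 → 2.204 bits.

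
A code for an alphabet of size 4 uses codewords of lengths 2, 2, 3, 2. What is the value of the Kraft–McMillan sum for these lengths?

With common denominator 2^3 = 8: Σ 2^(−ℓᵢ) = 2/8 + 2/8 + 1/8 + 2/8 = 7/8 = 0.875.

0.875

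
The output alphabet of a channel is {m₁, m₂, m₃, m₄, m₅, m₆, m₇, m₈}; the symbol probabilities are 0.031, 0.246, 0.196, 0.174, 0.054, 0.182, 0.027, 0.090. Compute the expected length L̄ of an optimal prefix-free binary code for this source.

Repeatedly combine the two least-probable nodes; the expected code length is the sum of the merged weights.
merge 27/1000 + 31/1000 → 29/500
merge 27/500 + 29/500 → 14/125
merge 9/100 + 14/125 → 101/500
merge 87/500 + 91/500 → 89/250
merge 49/250 + 101/500 → 199/500
merge 123/500 + 89/250 → 301/500
merge 199/500 + 301/500 → 1
L = 29/500 + 14/125 + 101/500 + 89/250 + 199/500 + 301/500 + 1 = 341/125 = 2.728 bits/symbol.

2.728 bits/symbol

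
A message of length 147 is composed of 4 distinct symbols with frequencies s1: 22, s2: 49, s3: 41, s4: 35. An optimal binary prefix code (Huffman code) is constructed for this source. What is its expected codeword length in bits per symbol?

2 bits/symbol

Probabilities are the counts divided by 147.
Repeatedly combine the two least-probable nodes; the expected code length is the sum of the merged weights.
merge 22/147 + 5/21 → 19/49
merge 41/147 + 1/3 → 30/49
merge 19/49 + 30/49 → 1
L = 19/49 + 30/49 + 1 = 2 bits/symbol.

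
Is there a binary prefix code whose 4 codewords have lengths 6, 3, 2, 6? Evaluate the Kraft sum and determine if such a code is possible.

0.40625; yes

With common denominator 2^6 = 64: Σ 2^(−ℓᵢ) = 1/64 + 8/64 + 16/64 + 1/64 = 26/64 = 0.40625.
Kraft's inequality requires Σ ≤ 1; here Σ = 0.40625 ≤ 1, so such a prefix code exists.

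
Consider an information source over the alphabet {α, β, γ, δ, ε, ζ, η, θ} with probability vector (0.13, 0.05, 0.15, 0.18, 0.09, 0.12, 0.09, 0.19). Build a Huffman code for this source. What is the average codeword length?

Repeatedly combine the two least-probable nodes; the expected code length is the sum of the merged weights.
merge 1/20 + 9/100 → 7/50
merge 9/100 + 3/25 → 21/100
merge 13/100 + 7/50 → 27/100
merge 3/20 + 9/50 → 33/100
merge 19/100 + 21/100 → 2/5
merge 27/100 + 33/100 → 3/5
merge 2/5 + 3/5 → 1
L = 7/50 + 21/100 + 27/100 + 33/100 + 2/5 + 3/5 + 1 = 59/20 = 2.95 bits/symbol.

2.95 bits/symbol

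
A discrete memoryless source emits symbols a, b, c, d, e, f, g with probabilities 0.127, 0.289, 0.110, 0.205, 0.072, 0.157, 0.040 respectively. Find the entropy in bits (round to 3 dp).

H = −Σ pᵢ log₂ pᵢ.
−0.127·log₂(0.127) = 0.3781
−0.289·log₂(0.289) = 0.5176
−0.110·log₂(0.110) = 0.3503
−0.205·log₂(0.205) = 0.4687
−0.072·log₂(0.072) = 0.2733
−0.157·log₂(0.157) = 0.4194
−0.040·log₂(0.040) = 0.1858
Sum ≈ 2.5931 → 2.593 bits.

2.593 bits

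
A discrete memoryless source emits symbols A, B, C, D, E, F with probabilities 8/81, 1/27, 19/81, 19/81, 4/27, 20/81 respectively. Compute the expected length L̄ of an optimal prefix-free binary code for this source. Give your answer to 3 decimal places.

2.420 bits/symbol

Repeatedly combine the two least-probable nodes; the expected code length is the sum of the merged weights.
merge 1/27 + 8/81 → 11/81
merge 11/81 + 4/27 → 23/81
merge 19/81 + 19/81 → 38/81
merge 20/81 + 23/81 → 43/81
merge 38/81 + 43/81 → 1
L = 11/81 + 23/81 + 38/81 + 43/81 + 1 = 196/81 ≈ 2.420 bits/symbol.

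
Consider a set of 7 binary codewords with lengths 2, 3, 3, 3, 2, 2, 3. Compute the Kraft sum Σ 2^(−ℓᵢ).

With common denominator 2^3 = 8: Σ 2^(−ℓᵢ) = 2/8 + 1/8 + 1/8 + 1/8 + 2/8 + 2/8 + 1/8 = 10/8 = 1.25.

1.25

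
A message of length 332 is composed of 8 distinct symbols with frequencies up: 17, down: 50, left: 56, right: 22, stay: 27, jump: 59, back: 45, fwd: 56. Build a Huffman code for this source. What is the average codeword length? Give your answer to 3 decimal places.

2.940 bits/symbol

Probabilities are the counts divided by 332.
Repeatedly combine the two least-probable nodes; the expected code length is the sum of the merged weights.
merge 17/332 + 11/166 → 39/332
merge 27/332 + 39/332 → 33/166
merge 45/332 + 25/166 → 95/332
merge 14/83 + 14/83 → 28/83
merge 59/332 + 33/166 → 125/332
merge 95/332 + 28/83 → 207/332
merge 125/332 + 207/332 → 1
L = 39/332 + 33/166 + 95/332 + 28/83 + 125/332 + 207/332 + 1 = 244/83 ≈ 2.940 bits/symbol.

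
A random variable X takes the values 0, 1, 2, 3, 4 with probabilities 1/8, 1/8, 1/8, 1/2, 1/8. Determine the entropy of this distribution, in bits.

2 bits

Each probability is a power of 1/2, so log₂(1/p) is an integer.
H = Σ p·log₂(1/p) = 1/8·3 + 1/8·3 + 1/8·3 + 1/2·1 + 1/8·3 = 2 bits.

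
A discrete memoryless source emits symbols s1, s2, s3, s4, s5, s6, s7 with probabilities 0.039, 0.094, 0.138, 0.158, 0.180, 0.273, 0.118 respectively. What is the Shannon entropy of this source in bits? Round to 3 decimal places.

2.639 bits

H = −Σ pᵢ log₂ pᵢ.
−0.039·log₂(0.039) = 0.1825
−0.094·log₂(0.094) = 0.3207
−0.138·log₂(0.138) = 0.3943
−0.158·log₂(0.158) = 0.4206
−0.180·log₂(0.180) = 0.4453
−0.273·log₂(0.273) = 0.5113
−0.118·log₂(0.118) = 0.3638
Sum ≈ 2.6385 → 2.639 bits.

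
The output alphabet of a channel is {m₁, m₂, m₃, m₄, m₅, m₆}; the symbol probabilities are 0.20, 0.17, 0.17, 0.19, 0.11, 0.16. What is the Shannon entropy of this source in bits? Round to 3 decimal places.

2.562 bits

H = −Σ pᵢ log₂ pᵢ.
−0.20·log₂(0.20) = 0.4644
−0.17·log₂(0.17) = 0.4346
−0.17·log₂(0.17) = 0.4346
−0.19·log₂(0.19) = 0.4552
−0.11·log₂(0.11) = 0.3503
−0.16·log₂(0.16) = 0.4230
Sum ≈ 2.5621 → 2.562 bits.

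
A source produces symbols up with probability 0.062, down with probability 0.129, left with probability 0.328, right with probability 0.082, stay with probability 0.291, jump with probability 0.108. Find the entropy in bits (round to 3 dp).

H = −Σ pᵢ log₂ pᵢ.
−0.062·log₂(0.062) = 0.2487
−0.129·log₂(0.129) = 0.3811
−0.328·log₂(0.328) = 0.5275
−0.082·log₂(0.082) = 0.2959
−0.291·log₂(0.291) = 0.5182
−0.108·log₂(0.108) = 0.3468
Sum ≈ 2.3183 → 2.318 bits.

2.318 bits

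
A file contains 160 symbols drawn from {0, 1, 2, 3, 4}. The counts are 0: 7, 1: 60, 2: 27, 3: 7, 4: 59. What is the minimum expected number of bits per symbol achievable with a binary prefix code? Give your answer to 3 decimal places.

Probabilities are the counts divided by 160.
Repeatedly combine the two least-probable nodes; the expected code length is the sum of the merged weights.
merge 7/160 + 7/160 → 7/80
merge 7/80 + 27/160 → 41/160
merge 41/160 + 59/160 → 5/8
merge 3/8 + 5/8 → 1
L = 7/80 + 41/160 + 5/8 + 1 = 63/32 ≈ 1.969 bits/symbol.

1.969 bits/symbol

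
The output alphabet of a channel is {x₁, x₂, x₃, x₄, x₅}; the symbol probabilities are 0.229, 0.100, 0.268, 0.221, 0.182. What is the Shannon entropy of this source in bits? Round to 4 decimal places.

H = −Σ pᵢ log₂ pᵢ.
−0.229·log₂(0.229) = 0.4870
−0.100·log₂(0.100) = 0.3322
−0.268·log₂(0.268) = 0.5091
−0.221·log₂(0.221) = 0.4813
−0.182·log₂(0.182) = 0.4474
Sum ≈ 2.2570 → 2.2570 bits.

2.2570 bits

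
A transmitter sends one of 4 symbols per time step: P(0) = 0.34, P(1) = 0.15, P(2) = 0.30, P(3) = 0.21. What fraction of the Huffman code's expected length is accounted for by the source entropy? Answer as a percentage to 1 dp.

96.7%

Entropy H = −Σ p log₂ p ≈ 1.9336 bits.
Huffman merges: 3/20+21/100→9/25; 3/10+17/50→16/25; 9/25+16/25→1. L = 2 ≈ 2.0000.
Efficiency = H/L = 1.9336/2.0000 = 96.7%.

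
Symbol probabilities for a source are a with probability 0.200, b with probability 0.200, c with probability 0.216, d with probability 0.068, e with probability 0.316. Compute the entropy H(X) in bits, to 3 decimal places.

H = −Σ pᵢ log₂ pᵢ.
−0.200·log₂(0.200) = 0.4644
−0.200·log₂(0.200) = 0.4644
−0.216·log₂(0.216) = 0.4776
−0.068·log₂(0.068) = 0.2637
−0.316·log₂(0.316) = 0.5252
Sum ≈ 2.1952 → 2.195 bits.

2.195 bits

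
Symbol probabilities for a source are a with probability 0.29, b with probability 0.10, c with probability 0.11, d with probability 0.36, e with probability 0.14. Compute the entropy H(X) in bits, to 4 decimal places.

H = −Σ pᵢ log₂ pᵢ.
−0.29·log₂(0.29) = 0.5179
−0.10·log₂(0.10) = 0.3322
−0.11·log₂(0.11) = 0.3503
−0.36·log₂(0.36) = 0.5306
−0.14·log₂(0.14) = 0.3971
Sum ≈ 2.1281 → 2.1281 bits.

2.1281 bits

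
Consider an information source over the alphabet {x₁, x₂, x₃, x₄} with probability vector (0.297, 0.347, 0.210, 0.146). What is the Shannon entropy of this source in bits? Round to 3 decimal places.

H = −Σ pᵢ log₂ pᵢ.
−0.297·log₂(0.297) = 0.5202
−0.347·log₂(0.347) = 0.5299
−0.210·log₂(0.210) = 0.4728
−0.146·log₂(0.146) = 0.4053
Sum ≈ 1.9282 → 1.928 bits.

1.928 bits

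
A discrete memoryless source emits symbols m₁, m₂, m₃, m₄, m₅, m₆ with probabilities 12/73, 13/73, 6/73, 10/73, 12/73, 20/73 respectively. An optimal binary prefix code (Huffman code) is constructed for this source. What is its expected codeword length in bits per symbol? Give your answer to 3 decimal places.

2.548 bits/symbol

Repeatedly combine the two least-probable nodes; the expected code length is the sum of the merged weights.
merge 6/73 + 10/73 → 16/73
merge 12/73 + 12/73 → 24/73
merge 13/73 + 16/73 → 29/73
merge 20/73 + 24/73 → 44/73
merge 29/73 + 44/73 → 1
L = 16/73 + 24/73 + 29/73 + 44/73 + 1 = 186/73 ≈ 2.548 bits/symbol.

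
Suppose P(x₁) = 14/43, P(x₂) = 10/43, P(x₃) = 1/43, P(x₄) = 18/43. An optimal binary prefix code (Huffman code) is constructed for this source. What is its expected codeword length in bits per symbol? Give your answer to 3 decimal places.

1.837 bits/symbol

Repeatedly combine the two least-probable nodes; the expected code length is the sum of the merged weights.
merge 1/43 + 10/43 → 11/43
merge 11/43 + 14/43 → 25/43
merge 18/43 + 25/43 → 1
L = 11/43 + 25/43 + 1 = 79/43 ≈ 1.837 bits/symbol.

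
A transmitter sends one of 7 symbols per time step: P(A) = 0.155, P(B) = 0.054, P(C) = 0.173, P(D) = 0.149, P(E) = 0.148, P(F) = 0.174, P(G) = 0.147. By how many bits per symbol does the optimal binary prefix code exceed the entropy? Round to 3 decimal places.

Entropy H = −Σ p log₂ p ≈ 2.7450 bits.
Huffman merges: 27/500+147/1000→201/1000; 37/250+149/1000→297/1000; 31/200+173/1000→41/125; 87/500+201/1000→3/8; 297/1000+41/125→5/8; 3/8+5/8→1. L = 1413/500 ≈ 2.8260.
L − H = 2.8260 − 2.7450 = 0.081 bits.

0.081 bits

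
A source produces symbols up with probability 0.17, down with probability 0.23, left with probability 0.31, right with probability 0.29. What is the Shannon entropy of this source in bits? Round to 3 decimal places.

1.964 bits

H = −Σ pᵢ log₂ pᵢ.
−0.17·log₂(0.17) = 0.4346
−0.23·log₂(0.23) = 0.4877
−0.31·log₂(0.31) = 0.5238
−0.29·log₂(0.29) = 0.5179
Sum ≈ 1.9640 → 1.964 bits.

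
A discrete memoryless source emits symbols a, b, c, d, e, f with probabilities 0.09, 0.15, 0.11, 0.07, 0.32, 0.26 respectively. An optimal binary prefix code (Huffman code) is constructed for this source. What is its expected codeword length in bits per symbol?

Repeatedly combine the two least-probable nodes; the expected code length is the sum of the merged weights.
merge 7/100 + 9/100 → 4/25
merge 11/100 + 3/20 → 13/50
merge 4/25 + 13/50 → 21/50
merge 13/50 + 8/25 → 29/50
merge 21/50 + 29/50 → 1
L = 4/25 + 13/50 + 21/50 + 29/50 + 1 = 121/50 = 2.42 bits/symbol.

2.42 bits/symbol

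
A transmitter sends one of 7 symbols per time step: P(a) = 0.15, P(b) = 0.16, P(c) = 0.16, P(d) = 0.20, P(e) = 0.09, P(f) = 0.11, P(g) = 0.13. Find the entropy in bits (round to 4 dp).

2.7665 bits

H = −Σ pᵢ log₂ pᵢ.
−0.15·log₂(0.15) = 0.4105
−0.16·log₂(0.16) = 0.4230
−0.16·log₂(0.16) = 0.4230
−0.20·log₂(0.20) = 0.4644
−0.09·log₂(0.09) = 0.3127
−0.11·log₂(0.11) = 0.3503
−0.13·log₂(0.13) = 0.3826
Sum ≈ 2.7665 → 2.7665 bits.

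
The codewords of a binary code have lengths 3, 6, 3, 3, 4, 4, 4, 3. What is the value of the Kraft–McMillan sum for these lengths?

With common denominator 2^6 = 64: Σ 2^(−ℓᵢ) = 8/64 + 1/64 + 8/64 + 8/64 + 4/64 + 4/64 + 4/64 + 8/64 = 45/64 = 0.703125.

0.703125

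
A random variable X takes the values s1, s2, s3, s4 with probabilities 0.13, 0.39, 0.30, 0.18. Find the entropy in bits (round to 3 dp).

H = −Σ pᵢ log₂ pᵢ.
−0.13·log₂(0.13) = 0.3826
−0.39·log₂(0.39) = 0.5298
−0.30·log₂(0.30) = 0.5211
−0.18·log₂(0.18) = 0.4453
Sum ≈ 1.8788 → 1.879 bits.

1.879 bits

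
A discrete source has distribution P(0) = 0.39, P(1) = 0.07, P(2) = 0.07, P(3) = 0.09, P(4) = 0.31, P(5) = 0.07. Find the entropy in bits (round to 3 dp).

H = −Σ pᵢ log₂ pᵢ.
−0.39·log₂(0.39) = 0.5298
−0.07·log₂(0.07) = 0.2686
−0.07·log₂(0.07) = 0.2686
−0.09·log₂(0.09) = 0.3127
−0.31·log₂(0.31) = 0.5238
−0.07·log₂(0.07) = 0.2686
Sum ≈ 2.1719 → 2.172 bits.

2.172 bits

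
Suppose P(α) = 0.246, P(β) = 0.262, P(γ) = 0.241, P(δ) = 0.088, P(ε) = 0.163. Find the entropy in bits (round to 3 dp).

H = −Σ pᵢ log₂ pᵢ.
−0.246·log₂(0.246) = 0.4977
−0.262·log₂(0.262) = 0.5063
−0.241·log₂(0.241) = 0.4947
−0.088·log₂(0.088) = 0.3086
−0.163·log₂(0.163) = 0.4266
Sum ≈ 2.2339 → 2.234 bits.

2.234 bits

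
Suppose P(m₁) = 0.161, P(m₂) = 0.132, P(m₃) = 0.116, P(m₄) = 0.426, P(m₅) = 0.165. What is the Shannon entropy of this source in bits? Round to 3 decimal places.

H = −Σ pᵢ log₂ pᵢ.
−0.161·log₂(0.161) = 0.4242
−0.132·log₂(0.132) = 0.3856
−0.116·log₂(0.116) = 0.3605
−0.426·log₂(0.426) = 0.5244
−0.165·log₂(0.165) = 0.4289
Sum ≈ 2.1237 → 2.124 bits.

2.124 bits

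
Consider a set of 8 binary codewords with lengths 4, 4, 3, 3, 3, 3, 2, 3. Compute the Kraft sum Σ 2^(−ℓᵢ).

With common denominator 2^4 = 16: Σ 2^(−ℓᵢ) = 1/16 + 1/16 + 2/16 + 2/16 + 2/16 + 2/16 + 4/16 + 2/16 = 16/16 = 1.

1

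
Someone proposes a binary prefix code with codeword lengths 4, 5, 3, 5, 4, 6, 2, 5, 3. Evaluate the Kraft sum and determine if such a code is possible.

0.734375; yes

With common denominator 2^6 = 64: Σ 2^(−ℓᵢ) = 4/64 + 2/64 + 8/64 + 2/64 + 4/64 + 1/64 + 16/64 + 2/64 + 8/64 = 47/64 = 0.734375.
Kraft's inequality requires Σ ≤ 1; here Σ = 0.734375 ≤ 1, so such a prefix code exists.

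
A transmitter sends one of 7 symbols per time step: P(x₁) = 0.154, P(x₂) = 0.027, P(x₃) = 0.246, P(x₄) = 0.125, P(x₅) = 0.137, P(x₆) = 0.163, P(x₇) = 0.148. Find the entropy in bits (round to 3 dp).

H = −Σ pᵢ log₂ pᵢ.
−0.154·log₂(0.154) = 0.4156
−0.027·log₂(0.027) = 0.1407
−0.246·log₂(0.246) = 0.4977
−0.125·log₂(0.125) = 0.3750
−0.137·log₂(0.137) = 0.3929
−0.163·log₂(0.163) = 0.4266
−0.148·log₂(0.148) = 0.4079
Sum ≈ 2.6565 → 2.656 bits.

2.656 bits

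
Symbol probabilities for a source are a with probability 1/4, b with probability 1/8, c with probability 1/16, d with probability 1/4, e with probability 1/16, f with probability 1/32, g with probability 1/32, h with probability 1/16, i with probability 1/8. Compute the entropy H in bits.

2.8125 bits

Each probability is a power of 1/2, so log₂(1/p) is an integer.
H = Σ p·log₂(1/p) = 1/4·2 + 1/8·3 + 1/16·4 + 1/4·2 + 1/16·4 + 1/32·5 + 1/32·5 + 1/16·4 + 1/8·3 = 2.8125 bits.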